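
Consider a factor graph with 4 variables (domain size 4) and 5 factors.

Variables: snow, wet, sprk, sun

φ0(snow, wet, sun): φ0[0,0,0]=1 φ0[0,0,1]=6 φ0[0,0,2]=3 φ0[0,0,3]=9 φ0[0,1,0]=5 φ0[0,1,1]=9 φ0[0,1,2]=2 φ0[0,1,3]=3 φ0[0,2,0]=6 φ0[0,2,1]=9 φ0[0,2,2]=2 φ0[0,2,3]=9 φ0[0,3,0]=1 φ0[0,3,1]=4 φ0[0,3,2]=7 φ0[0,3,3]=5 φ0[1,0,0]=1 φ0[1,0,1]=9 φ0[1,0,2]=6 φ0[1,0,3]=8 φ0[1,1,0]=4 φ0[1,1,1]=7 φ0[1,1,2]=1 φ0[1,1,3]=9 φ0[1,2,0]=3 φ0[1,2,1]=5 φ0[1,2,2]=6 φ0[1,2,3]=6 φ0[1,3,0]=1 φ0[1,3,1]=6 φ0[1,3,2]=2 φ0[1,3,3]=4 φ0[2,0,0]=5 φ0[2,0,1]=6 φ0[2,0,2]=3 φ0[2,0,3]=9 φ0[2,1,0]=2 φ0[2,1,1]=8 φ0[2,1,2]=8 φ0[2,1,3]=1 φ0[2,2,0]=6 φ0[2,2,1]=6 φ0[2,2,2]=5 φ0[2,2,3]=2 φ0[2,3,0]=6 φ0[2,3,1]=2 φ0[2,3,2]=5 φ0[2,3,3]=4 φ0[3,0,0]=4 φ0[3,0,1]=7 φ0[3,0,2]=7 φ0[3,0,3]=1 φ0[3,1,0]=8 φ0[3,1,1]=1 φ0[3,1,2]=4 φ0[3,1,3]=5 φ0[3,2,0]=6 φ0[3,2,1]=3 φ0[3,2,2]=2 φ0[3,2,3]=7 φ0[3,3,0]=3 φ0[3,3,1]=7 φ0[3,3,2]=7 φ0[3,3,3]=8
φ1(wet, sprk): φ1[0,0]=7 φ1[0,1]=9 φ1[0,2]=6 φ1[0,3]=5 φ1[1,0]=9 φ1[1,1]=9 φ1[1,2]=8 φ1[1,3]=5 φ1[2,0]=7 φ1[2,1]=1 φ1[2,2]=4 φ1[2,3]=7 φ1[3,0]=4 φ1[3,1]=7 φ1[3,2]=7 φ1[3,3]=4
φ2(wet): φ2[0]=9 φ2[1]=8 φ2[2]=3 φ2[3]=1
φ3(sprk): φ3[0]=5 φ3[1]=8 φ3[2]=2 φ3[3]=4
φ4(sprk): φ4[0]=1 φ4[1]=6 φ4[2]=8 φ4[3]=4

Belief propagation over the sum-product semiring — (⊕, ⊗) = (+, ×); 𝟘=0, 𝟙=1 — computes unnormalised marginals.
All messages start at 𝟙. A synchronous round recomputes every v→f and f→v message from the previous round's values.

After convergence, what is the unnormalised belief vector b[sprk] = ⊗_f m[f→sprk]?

b[sprk] = [64650, 632736, 176288, 142976]

init: all messages = 𝟙 over 4 values
r1 m[φ0→snow] = [81, 78, 78, 80]
r1 m[φ0→wet] = [85, 77, 83, 72]
r1 m[φ0→sun] = [62, 95, 70, 90]
r1 m[φ1→wet] = [27, 31, 19, 22]
r1 m[φ1→sprk] = [27, 26, 25, 21]
r1 m[φ2→wet] = [9, 8, 3, 1]
r1 m[φ3→sprk] = [5, 8, 2, 4]
r1 m[φ4→sprk] = [1, 6, 8, 4]
r1 m[snow→φ0] = [1, 1, 1, 1]
r1 m[wet→φ0] = [1, 1, 1, 1]
r1 m[wet→φ1] = [1, 1, 1, 1]
r1 m[wet→φ2] = [1, 1, 1, 1]
r1 m[sprk→φ1] = [1, 1, 1, 1]
r1 m[sprk→φ3] = [1, 1, 1, 1]
r1 m[sprk→φ4] = [1, 1, 1, 1]
r1 m[sun→φ0] = [1, 1, 1, 1]
r2 m[φ0→snow] = [81, 78, 78, 80]
r2 m[φ0→wet] = [85, 77, 83, 72]
r2 m[φ0→sun] = [62, 95, 70, 90]
r2 m[φ1→wet] = [27, 31, 19, 22]
r2 m[φ1→sprk] = [27, 26, 25, 21]
r2 m[φ2→wet] = [9, 8, 3, 1]
r2 m[φ3→sprk] = [5, 8, 2, 4]
r2 m[φ4→sprk] = [1, 6, 8, 4]
r2 m[snow→φ0] = [1, 1, 1, 1]
r2 m[wet→φ0] = [243, 248, 57, 22]
r2 m[wet→φ1] = [765, 616, 249, 72]
r2 m[wet→φ2] = [2295, 2387, 1577, 1584]
r2 m[sprk→φ1] = [5, 48, 16, 16]
r2 m[sprk→φ3] = [27, 156, 200, 84]
r2 m[sprk→φ4] = [135, 208, 50, 84]
r2 m[sun→φ0] = [1, 1, 1, 1]
r3 m[φ0→snow] = [11185, 12466, 11758, 10657]
r3 m[φ0→wet] = [85, 77, 83, 72]
r3 m[φ0→sun] = [8824, 14733, 9654, 12855]
r3 m[φ1→wet] = [643, 685, 259, 532]
r3 m[φ1→sprk] = [12930, 13182, 11018, 8936]
r3 m[φ2→wet] = [9, 8, 3, 1]
r3 m[φ3→sprk] = [5, 8, 2, 4]
r3 m[φ4→sprk] = [1, 6, 8, 4]
r3 m[snow→φ0] = [1, 1, 1, 1]
r3 m[wet→φ0] = [243, 248, 57, 22]
r3 m[wet→φ1] = [765, 616, 249, 72]
r3 m[wet→φ2] = [2295, 2387, 1577, 1584]
r3 m[sprk→φ1] = [5, 48, 16, 16]
r3 m[sprk→φ3] = [27, 156, 200, 84]
r3 m[sprk→φ4] = [135, 208, 50, 84]
r3 m[sun→φ0] = [1, 1, 1, 1]
r4 m[φ0→snow] = [11185, 12466, 11758, 10657]
r4 m[φ0→wet] = [85, 77, 83, 72]
r4 m[φ0→sun] = [8824, 14733, 9654, 12855]
r4 m[φ1→wet] = [643, 685, 259, 532]
r4 m[φ1→sprk] = [12930, 13182, 11018, 8936]
r4 m[φ2→wet] = [9, 8, 3, 1]
r4 m[φ3→sprk] = [5, 8, 2, 4]
r4 m[φ4→sprk] = [1, 6, 8, 4]
r4 m[snow→φ0] = [1, 1, 1, 1]
r4 m[wet→φ0] = [5787, 5480, 777, 532]
r4 m[wet→φ1] = [765, 616, 249, 72]
r4 m[wet→φ2] = [54655, 52745, 21497, 38304]
r4 m[sprk→φ1] = [5, 48, 16, 16]
r4 m[sprk→φ3] = [12930, 79092, 88144, 35744]
r4 m[sprk→φ4] = [64650, 105456, 22036, 35744]
r4 m[sun→φ0] = [1, 1, 1, 1]
r5 m[φ0→snow] = [243319, 276424, 261028, 235879]
r5 m[φ0→wet] = [85, 77, 83, 72]
r5 m[φ0→sun] = [189946, 327015, 214980, 284709]
r5 m[φ1→wet] = [643, 685, 259, 532]
r5 m[φ1→sprk] = [12930, 13182, 11018, 8936]
r5 m[φ2→wet] = [9, 8, 3, 1]
r5 m[φ3→sprk] = [5, 8, 2, 4]
r5 m[φ4→sprk] = [1, 6, 8, 4]
r5 m[snow→φ0] = [1, 1, 1, 1]
r5 m[wet→φ0] = [5787, 5480, 777, 532]
r5 m[wet→φ1] = [765, 616, 249, 72]
r5 m[wet→φ2] = [54655, 52745, 21497, 38304]
r5 m[sprk→φ1] = [5, 48, 16, 16]
r5 m[sprk→φ3] = [12930, 79092, 88144, 35744]
r5 m[sprk→φ4] = [64650, 105456, 22036, 35744]
r5 m[sun→φ0] = [1, 1, 1, 1]
r6 m[φ0→snow] = [243319, 276424, 261028, 235879]
r6 m[φ0→wet] = [85, 77, 83, 72]
r6 m[φ0→sun] = [189946, 327015, 214980, 284709]
r6 m[φ1→wet] = [643, 685, 259, 532]
r6 m[φ1→sprk] = [12930, 13182, 11018, 8936]
r6 m[φ2→wet] = [9, 8, 3, 1]
r6 m[φ3→sprk] = [5, 8, 2, 4]
r6 m[φ4→sprk] = [1, 6, 8, 4]
r6 m[snow→φ0] = [1, 1, 1, 1]
r6 m[wet→φ0] = [5787, 5480, 777, 532]
r6 m[wet→φ1] = [765, 616, 249, 72]
r6 m[wet→φ2] = [54655, 52745, 21497, 38304]
r6 m[sprk→φ1] = [5, 48, 16, 16]
r6 m[sprk→φ3] = [12930, 79092, 88144, 35744]
r6 m[sprk→φ4] = [64650, 105456, 22036, 35744]
r6 m[sun→φ0] = [1, 1, 1, 1]
fixed point reached at round 6
b[sprk] = ⊗ incoming = [64650, 632736, 176288, 142976]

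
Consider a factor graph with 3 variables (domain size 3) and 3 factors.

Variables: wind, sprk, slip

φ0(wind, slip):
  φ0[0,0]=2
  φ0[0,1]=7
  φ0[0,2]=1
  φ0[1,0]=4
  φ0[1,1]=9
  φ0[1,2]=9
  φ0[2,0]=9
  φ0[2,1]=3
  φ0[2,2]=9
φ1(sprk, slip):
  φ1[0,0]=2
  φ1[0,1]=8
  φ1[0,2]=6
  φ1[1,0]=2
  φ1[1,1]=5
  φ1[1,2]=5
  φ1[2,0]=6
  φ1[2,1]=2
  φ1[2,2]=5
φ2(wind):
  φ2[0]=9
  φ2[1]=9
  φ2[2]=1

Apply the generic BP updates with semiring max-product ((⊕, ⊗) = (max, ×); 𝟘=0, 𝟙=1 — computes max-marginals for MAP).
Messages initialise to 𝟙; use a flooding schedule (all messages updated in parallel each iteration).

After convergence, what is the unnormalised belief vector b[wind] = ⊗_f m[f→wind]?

init: all messages = 𝟙 over 3 values
r1 m[φ0→wind] = [7, 9, 9]
r1 m[φ0→slip] = [9, 9, 9]
r1 m[φ1→sprk] = [8, 5, 6]
r1 m[φ1→slip] = [6, 8, 6]
r1 m[φ2→wind] = [9, 9, 1]
r1 m[wind→φ0] = [1, 1, 1]
r1 m[wind→φ2] = [1, 1, 1]
r1 m[sprk→φ1] = [1, 1, 1]
r1 m[slip→φ0] = [1, 1, 1]
r1 m[slip→φ1] = [1, 1, 1]
r2 m[φ0→wind] = [7, 9, 9]
r2 m[φ0→slip] = [9, 9, 9]
r2 m[φ1→sprk] = [8, 5, 6]
r2 m[φ1→slip] = [6, 8, 6]
r2 m[φ2→wind] = [9, 9, 1]
r2 m[wind→φ0] = [9, 9, 1]
r2 m[wind→φ2] = [7, 9, 9]
r2 m[sprk→φ1] = [1, 1, 1]
r2 m[slip→φ0] = [6, 8, 6]
r2 m[slip→φ1] = [9, 9, 9]
r3 m[φ0→wind] = [56, 72, 54]
r3 m[φ0→slip] = [36, 81, 81]
r3 m[φ1→sprk] = [72, 45, 54]
r3 m[φ1→slip] = [6, 8, 6]
r3 m[φ2→wind] = [9, 9, 1]
r3 m[wind→φ0] = [9, 9, 1]
r3 m[wind→φ2] = [7, 9, 9]
r3 m[sprk→φ1] = [1, 1, 1]
r3 m[slip→φ0] = [6, 8, 6]
r3 m[slip→φ1] = [9, 9, 9]
r4 m[φ0→wind] = [56, 72, 54]
r4 m[φ0→slip] = [36, 81, 81]
r4 m[φ1→sprk] = [72, 45, 54]
r4 m[φ1→slip] = [6, 8, 6]
r4 m[φ2→wind] = [9, 9, 1]
r4 m[wind→φ0] = [9, 9, 1]
r4 m[wind→φ2] = [56, 72, 54]
r4 m[sprk→φ1] = [1, 1, 1]
r4 m[slip→φ0] = [6, 8, 6]
r4 m[slip→φ1] = [36, 81, 81]
r5 m[φ0→wind] = [56, 72, 54]
r5 m[φ0→slip] = [36, 81, 81]
r5 m[φ1→sprk] = [648, 405, 405]
r5 m[φ1→slip] = [6, 8, 6]
r5 m[φ2→wind] = [9, 9, 1]
r5 m[wind→φ0] = [9, 9, 1]
r5 m[wind→φ2] = [56, 72, 54]
r5 m[sprk→φ1] = [1, 1, 1]
r5 m[slip→φ0] = [6, 8, 6]
r5 m[slip→φ1] = [36, 81, 81]
r6 m[φ0→wind] = [56, 72, 54]
r6 m[φ0→slip] = [36, 81, 81]
r6 m[φ1→sprk] = [648, 405, 405]
r6 m[φ1→slip] = [6, 8, 6]
r6 m[φ2→wind] = [9, 9, 1]
r6 m[wind→φ0] = [9, 9, 1]
r6 m[wind→φ2] = [56, 72, 54]
r6 m[sprk→φ1] = [1, 1, 1]
r6 m[slip→φ0] = [6, 8, 6]
r6 m[slip→φ1] = [36, 81, 81]
fixed point reached at round 6
b[wind] = ⊗ incoming = [504, 648, 54]

b[wind] = [504, 648, 54]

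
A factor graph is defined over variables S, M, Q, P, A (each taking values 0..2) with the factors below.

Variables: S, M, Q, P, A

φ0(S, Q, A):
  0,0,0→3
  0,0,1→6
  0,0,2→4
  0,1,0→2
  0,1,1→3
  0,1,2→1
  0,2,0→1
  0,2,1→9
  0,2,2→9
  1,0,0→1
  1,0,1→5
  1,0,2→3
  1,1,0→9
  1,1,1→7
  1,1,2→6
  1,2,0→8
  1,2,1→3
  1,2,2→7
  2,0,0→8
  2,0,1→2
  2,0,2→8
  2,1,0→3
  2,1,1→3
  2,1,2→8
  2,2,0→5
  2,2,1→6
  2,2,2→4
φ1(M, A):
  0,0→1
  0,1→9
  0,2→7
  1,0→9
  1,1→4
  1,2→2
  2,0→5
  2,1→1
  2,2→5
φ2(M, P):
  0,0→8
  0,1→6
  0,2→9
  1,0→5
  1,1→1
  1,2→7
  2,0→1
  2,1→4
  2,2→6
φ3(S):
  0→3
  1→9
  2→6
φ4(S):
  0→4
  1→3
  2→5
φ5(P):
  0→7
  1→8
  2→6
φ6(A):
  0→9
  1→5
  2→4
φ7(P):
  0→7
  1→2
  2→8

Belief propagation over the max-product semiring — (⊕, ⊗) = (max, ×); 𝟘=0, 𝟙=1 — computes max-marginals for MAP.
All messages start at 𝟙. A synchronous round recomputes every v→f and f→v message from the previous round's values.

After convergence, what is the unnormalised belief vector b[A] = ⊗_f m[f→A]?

init: all messages = 𝟙 over 3 values
r1 m[φ0→S] = [9, 9, 8]
r1 m[φ0→Q] = [8, 9, 9]
r1 m[φ0→A] = [9, 9, 9]
r1 m[φ1→M] = [9, 9, 5]
r1 m[φ1→A] = [9, 9, 7]
r1 m[φ2→M] = [9, 7, 6]
r1 m[φ2→P] = [8, 6, 9]
r1 m[φ3→S] = [3, 9, 6]
r1 m[φ4→S] = [4, 3, 5]
r1 m[φ5→P] = [7, 8, 6]
r1 m[φ6→A] = [9, 5, 4]
r1 m[φ7→P] = [7, 2, 8]
r1 m[S→φ0] = [1, 1, 1]
r1 m[S→φ3] = [1, 1, 1]
r1 m[S→φ4] = [1, 1, 1]
r1 m[M→φ1] = [1, 1, 1]
r1 m[M→φ2] = [1, 1, 1]
r1 m[Q→φ0] = [1, 1, 1]
r1 m[P→φ2] = [1, 1, 1]
r1 m[P→φ5] = [1, 1, 1]
r1 m[P→φ7] = [1, 1, 1]
r1 m[A→φ0] = [1, 1, 1]
r1 m[A→φ1] = [1, 1, 1]
r1 m[A→φ6] = [1, 1, 1]
r2 m[φ0→S] = [9, 9, 8]
r2 m[φ0→Q] = [8, 9, 9]
r2 m[φ0→A] = [9, 9, 9]
r2 m[φ1→M] = [9, 9, 5]
r2 m[φ1→A] = [9, 9, 7]
r2 m[φ2→M] = [9, 7, 6]
r2 m[φ2→P] = [8, 6, 9]
r2 m[φ3→S] = [3, 9, 6]
r2 m[φ4→S] = [4, 3, 5]
r2 m[φ5→P] = [7, 8, 6]
r2 m[φ6→A] = [9, 5, 4]
r2 m[φ7→P] = [7, 2, 8]
r2 m[S→φ0] = [12, 27, 30]
r2 m[S→φ3] = [36, 27, 40]
r2 m[S→φ4] = [27, 81, 48]
r2 m[M→φ1] = [9, 7, 6]
r2 m[M→φ2] = [9, 9, 5]
r2 m[Q→φ0] = [1, 1, 1]
r2 m[P→φ2] = [49, 16, 48]
r2 m[P→φ5] = [56, 12, 72]
r2 m[P→φ7] = [56, 48, 54]
r2 m[A→φ0] = [81, 45, 28]
r2 m[A→φ1] = [81, 45, 36]
r2 m[A→φ6] = [81, 81, 63]
r3 m[φ0→S] = [405, 729, 648]
r3 m[φ0→Q] = [19440, 19683, 17496]
r3 m[φ0→A] = [243, 189, 240]
r3 m[φ1→M] = [405, 729, 405]
r3 m[φ1→A] = [63, 81, 63]
r3 m[φ2→M] = [432, 336, 288]
r3 m[φ2→P] = [72, 54, 81]
r3 m[φ3→S] = [3, 9, 6]
r3 m[φ4→S] = [4, 3, 5]
r3 m[φ5→P] = [7, 8, 6]
r3 m[φ6→A] = [9, 5, 4]
r3 m[φ7→P] = [7, 2, 8]
r3 m[S→φ0] = [12, 27, 30]
r3 m[S→φ3] = [36, 27, 40]
r3 m[S→φ4] = [27, 81, 48]
r3 m[M→φ1] = [9, 7, 6]
r3 m[M→φ2] = [9, 9, 5]
r3 m[Q→φ0] = [1, 1, 1]
r3 m[P→φ2] = [49, 16, 48]
r3 m[P→φ5] = [56, 12, 72]
r3 m[P→φ7] = [56, 48, 54]
r3 m[A→φ0] = [81, 45, 28]
r3 m[A→φ1] = [81, 45, 36]
r3 m[A→φ6] = [81, 81, 63]
r4 m[φ0→S] = [405, 729, 648]
r4 m[φ0→Q] = [19440, 19683, 17496]
r4 m[φ0→A] = [243, 189, 240]
r4 m[φ1→M] = [405, 729, 405]
r4 m[φ1→A] = [63, 81, 63]
r4 m[φ2→M] = [432, 336, 288]
r4 m[φ2→P] = [72, 54, 81]
r4 m[φ3→S] = [3, 9, 6]
r4 m[φ4→S] = [4, 3, 5]
r4 m[φ5→P] = [7, 8, 6]
r4 m[φ6→A] = [9, 5, 4]
r4 m[φ7→P] = [7, 2, 8]
r4 m[S→φ0] = [12, 27, 30]
r4 m[S→φ3] = [1620, 2187, 3240]
r4 m[S→φ4] = [1215, 6561, 3888]
r4 m[M→φ1] = [432, 336, 288]
r4 m[M→φ2] = [405, 729, 405]
r4 m[Q→φ0] = [1, 1, 1]
r4 m[P→φ2] = [49, 16, 48]
r4 m[P→φ5] = [504, 108, 648]
r4 m[P→φ7] = [504, 432, 486]
r4 m[A→φ0] = [567, 405, 252]
r4 m[A→φ1] = [2187, 945, 960]
r4 m[A→φ6] = [15309, 15309, 15120]
r5 m[φ0→S] = [3645, 5103, 4536]
r5 m[φ0→Q] = [136080, 137781, 122472]
r5 m[φ0→A] = [243, 189, 240]
r5 m[φ1→M] = [8505, 19683, 10935]
r5 m[φ1→A] = [3024, 3888, 3024]
r5 m[φ2→M] = [432, 336, 288]
r5 m[φ2→P] = [3645, 2430, 5103]
r5 m[φ3→S] = [3, 9, 6]
r5 m[φ4→S] = [4, 3, 5]
r5 m[φ5→P] = [7, 8, 6]
r5 m[φ6→A] = [9, 5, 4]
r5 m[φ7→P] = [7, 2, 8]
r5 m[S→φ0] = [12, 27, 30]
r5 m[S→φ3] = [1620, 2187, 3240]
r5 m[S→φ4] = [1215, 6561, 3888]
r5 m[M→φ1] = [432, 336, 288]
r5 m[M→φ2] = [405, 729, 405]
r5 m[Q→φ0] = [1, 1, 1]
r5 m[P→φ2] = [49, 16, 48]
r5 m[P→φ5] = [504, 108, 648]
r5 m[P→φ7] = [504, 432, 486]
r5 m[A→φ0] = [567, 405, 252]
r5 m[A→φ1] = [2187, 945, 960]
r5 m[A→φ6] = [15309, 15309, 15120]
r6 m[φ0→S] = [3645, 5103, 4536]
r6 m[φ0→Q] = [136080, 137781, 122472]
r6 m[φ0→A] = [243, 189, 240]
r6 m[φ1→M] = [8505, 19683, 10935]
r6 m[φ1→A] = [3024, 3888, 3024]
r6 m[φ2→M] = [432, 336, 288]
r6 m[φ2→P] = [3645, 2430, 5103]
r6 m[φ3→S] = [3, 9, 6]
r6 m[φ4→S] = [4, 3, 5]
r6 m[φ5→P] = [7, 8, 6]
r6 m[φ6→A] = [9, 5, 4]
r6 m[φ7→P] = [7, 2, 8]
r6 m[S→φ0] = [12, 27, 30]
r6 m[S→φ3] = [14580, 15309, 22680]
r6 m[S→φ4] = [10935, 45927, 27216]
r6 m[M→φ1] = [432, 336, 288]
r6 m[M→φ2] = [8505, 19683, 10935]
r6 m[Q→φ0] = [1, 1, 1]
r6 m[P→φ2] = [49, 16, 48]
r6 m[P→φ5] = [25515, 4860, 40824]
r6 m[P→φ7] = [25515, 19440, 30618]
r6 m[A→φ0] = [27216, 19440, 12096]
r6 m[A→φ1] = [2187, 945, 960]
r6 m[A→φ6] = [734832, 734832, 725760]
r7 m[φ0→S] = [174960, 244944, 217728]
r7 m[φ0→Q] = [6531840, 6613488, 5878656]
r7 m[φ0→A] = [243, 189, 240]
r7 m[φ1→M] = [8505, 19683, 10935]
r7 m[φ1→A] = [3024, 3888, 3024]
r7 m[φ2→M] = [432, 336, 288]
r7 m[φ2→P] = [98415, 51030, 137781]
r7 m[φ3→S] = [3, 9, 6]
r7 m[φ4→S] = [4, 3, 5]
r7 m[φ5→P] = [7, 8, 6]
r7 m[φ6→A] = [9, 5, 4]
r7 m[φ7→P] = [7, 2, 8]
r7 m[S→φ0] = [12, 27, 30]
r7 m[S→φ3] = [14580, 15309, 22680]
r7 m[S→φ4] = [10935, 45927, 27216]
r7 m[M→φ1] = [432, 336, 288]
r7 m[M→φ2] = [8505, 19683, 10935]
r7 m[Q→φ0] = [1, 1, 1]
r7 m[P→φ2] = [49, 16, 48]
r7 m[P→φ5] = [25515, 4860, 40824]
r7 m[P→φ7] = [25515, 19440, 30618]
r7 m[A→φ0] = [27216, 19440, 12096]
r7 m[A→φ1] = [2187, 945, 960]
r7 m[A→φ6] = [734832, 734832, 725760]
r8 m[φ0→S] = [174960, 244944, 217728]
r8 m[φ0→Q] = [6531840, 6613488, 5878656]
r8 m[φ0→A] = [243, 189, 240]
r8 m[φ1→M] = [8505, 19683, 10935]
r8 m[φ1→A] = [3024, 3888, 3024]
r8 m[φ2→M] = [432, 336, 288]
r8 m[φ2→P] = [98415, 51030, 137781]
r8 m[φ3→S] = [3, 9, 6]
r8 m[φ4→S] = [4, 3, 5]
r8 m[φ5→P] = [7, 8, 6]
r8 m[φ6→A] = [9, 5, 4]
r8 m[φ7→P] = [7, 2, 8]
r8 m[S→φ0] = [12, 27, 30]
r8 m[S→φ3] = [699840, 734832, 1088640]
r8 m[S→φ4] = [524880, 2204496, 1306368]
r8 m[M→φ1] = [432, 336, 288]
r8 m[M→φ2] = [8505, 19683, 10935]
r8 m[Q→φ0] = [1, 1, 1]
r8 m[P→φ2] = [49, 16, 48]
r8 m[P→φ5] = [688905, 102060, 1102248]
r8 m[P→φ7] = [688905, 408240, 826686]
r8 m[A→φ0] = [27216, 19440, 12096]
r8 m[A→φ1] = [2187, 945, 960]
r8 m[A→φ6] = [734832, 734832, 725760]
r9 m[φ0→S] = [174960, 244944, 217728]
r9 m[φ0→Q] = [6531840, 6613488, 5878656]
r9 m[φ0→A] = [243, 189, 240]
r9 m[φ1→M] = [8505, 19683, 10935]
r9 m[φ1→A] = [3024, 3888, 3024]
r9 m[φ2→M] = [432, 336, 288]
r9 m[φ2→P] = [98415, 51030, 137781]
r9 m[φ3→S] = [3, 9, 6]
r9 m[φ4→S] = [4, 3, 5]
r9 m[φ5→P] = [7, 8, 6]
r9 m[φ6→A] = [9, 5, 4]
r9 m[φ7→P] = [7, 2, 8]
r9 m[S→φ0] = [12, 27, 30]
r9 m[S→φ3] = [699840, 734832, 1088640]
r9 m[S→φ4] = [524880, 2204496, 1306368]
r9 m[M→φ1] = [432, 336, 288]
r9 m[M→φ2] = [8505, 19683, 10935]
r9 m[Q→φ0] = [1, 1, 1]
r9 m[P→φ2] = [49, 16, 48]
r9 m[P→φ5] = [688905, 102060, 1102248]
r9 m[P→φ7] = [688905, 408240, 826686]
r9 m[A→φ0] = [27216, 19440, 12096]
r9 m[A→φ1] = [2187, 945, 960]
r9 m[A→φ6] = [734832, 734832, 725760]
fixed point reached at round 9
b[A] = ⊗ incoming = [6613488, 3674160, 2903040]

b[A] = [6613488, 3674160, 2903040]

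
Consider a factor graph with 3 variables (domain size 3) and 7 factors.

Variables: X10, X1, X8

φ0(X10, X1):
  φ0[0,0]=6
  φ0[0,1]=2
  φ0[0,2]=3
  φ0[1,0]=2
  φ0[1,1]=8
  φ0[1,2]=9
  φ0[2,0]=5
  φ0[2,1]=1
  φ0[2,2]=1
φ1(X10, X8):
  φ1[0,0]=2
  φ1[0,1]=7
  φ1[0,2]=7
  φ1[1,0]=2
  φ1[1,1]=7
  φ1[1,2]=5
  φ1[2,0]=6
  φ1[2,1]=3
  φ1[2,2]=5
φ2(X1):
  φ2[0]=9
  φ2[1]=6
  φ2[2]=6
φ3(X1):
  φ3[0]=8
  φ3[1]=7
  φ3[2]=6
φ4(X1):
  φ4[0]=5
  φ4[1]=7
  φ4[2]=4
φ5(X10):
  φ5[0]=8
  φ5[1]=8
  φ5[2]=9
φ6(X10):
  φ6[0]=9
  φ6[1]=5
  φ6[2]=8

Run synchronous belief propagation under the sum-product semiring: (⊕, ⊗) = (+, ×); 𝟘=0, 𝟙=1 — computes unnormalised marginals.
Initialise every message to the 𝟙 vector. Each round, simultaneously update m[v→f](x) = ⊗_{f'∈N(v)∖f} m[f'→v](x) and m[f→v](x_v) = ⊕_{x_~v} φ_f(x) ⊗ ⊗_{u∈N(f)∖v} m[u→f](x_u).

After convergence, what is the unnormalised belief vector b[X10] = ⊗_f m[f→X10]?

b[X10] = [3663360, 2446080, 2255904]

init: all messages = 𝟙 over 3 values
r1 m[φ0→X10] = [11, 19, 7]
r1 m[φ0→X1] = [13, 11, 13]
r1 m[φ1→X10] = [16, 14, 14]
r1 m[φ1→X8] = [10, 17, 17]
r1 m[φ2→X1] = [9, 6, 6]
r1 m[φ3→X1] = [8, 7, 6]
r1 m[φ4→X1] = [5, 7, 4]
r1 m[φ5→X10] = [8, 8, 9]
r1 m[φ6→X10] = [9, 5, 8]
r1 m[X10→φ0] = [1, 1, 1]
r1 m[X10→φ1] = [1, 1, 1]
r1 m[X10→φ5] = [1, 1, 1]
r1 m[X10→φ6] = [1, 1, 1]
r1 m[X1→φ0] = [1, 1, 1]
r1 m[X1→φ2] = [1, 1, 1]
r1 m[X1→φ3] = [1, 1, 1]
r1 m[X1→φ4] = [1, 1, 1]
r1 m[X8→φ1] = [1, 1, 1]
r2 m[φ0→X10] = [11, 19, 7]
r2 m[φ0→X1] = [13, 11, 13]
r2 m[φ1→X10] = [16, 14, 14]
r2 m[φ1→X8] = [10, 17, 17]
r2 m[φ2→X1] = [9, 6, 6]
r2 m[φ3→X1] = [8, 7, 6]
r2 m[φ4→X1] = [5, 7, 4]
r2 m[φ5→X10] = [8, 8, 9]
r2 m[φ6→X10] = [9, 5, 8]
r2 m[X10→φ0] = [1152, 560, 1008]
r2 m[X10→φ1] = [792, 760, 504]
r2 m[X10→φ5] = [1584, 1330, 784]
r2 m[X10→φ6] = [1408, 2128, 882]
r2 m[X1→φ0] = [360, 294, 144]
r2 m[X1→φ2] = [520, 539, 312]
r2 m[X1→φ3] = [585, 462, 312]
r2 m[X1→φ4] = [936, 462, 468]
r2 m[X8→φ1] = [1, 1, 1]
r3 m[φ0→X10] = [3180, 4368, 2238]
r3 m[φ0→X1] = [13072, 7792, 9504]
r3 m[φ1→X10] = [16, 14, 14]
r3 m[φ1→X8] = [6128, 12376, 11864]
r3 m[φ2→X1] = [9, 6, 6]
r3 m[φ3→X1] = [8, 7, 6]
r3 m[φ4→X1] = [5, 7, 4]
r3 m[φ5→X10] = [8, 8, 9]
r3 m[φ6→X10] = [9, 5, 8]
r3 m[X10→φ0] = [1152, 560, 1008]
r3 m[X10→φ1] = [792, 760, 504]
r3 m[X10→φ5] = [1584, 1330, 784]
r3 m[X10→φ6] = [1408, 2128, 882]
r3 m[X1→φ0] = [360, 294, 144]
r3 m[X1→φ2] = [520, 539, 312]
r3 m[X1→φ3] = [585, 462, 312]
r3 m[X1→φ4] = [936, 462, 468]
r3 m[X8→φ1] = [1, 1, 1]
r4 m[φ0→X10] = [3180, 4368, 2238]
r4 m[φ0→X1] = [13072, 7792, 9504]
r4 m[φ1→X10] = [16, 14, 14]
r4 m[φ1→X8] = [6128, 12376, 11864]
r4 m[φ2→X1] = [9, 6, 6]
r4 m[φ3→X1] = [8, 7, 6]
r4 m[φ4→X1] = [5, 7, 4]
r4 m[φ5→X10] = [8, 8, 9]
r4 m[φ6→X10] = [9, 5, 8]
r4 m[X10→φ0] = [1152, 560, 1008]
r4 m[X10→φ1] = [228960, 174720, 161136]
r4 m[X10→φ5] = [457920, 305760, 250656]
r4 m[X10→φ6] = [407040, 489216, 281988]
r4 m[X1→φ0] = [360, 294, 144]
r4 m[X1→φ2] = [522880, 381808, 228096]
r4 m[X1→φ3] = [588240, 327264, 228096]
r4 m[X1→φ4] = [941184, 327264, 342144]
r4 m[X8→φ1] = [1, 1, 1]
r5 m[φ0→X10] = [3180, 4368, 2238]
r5 m[φ0→X1] = [13072, 7792, 9504]
r5 m[φ1→X10] = [16, 14, 14]
r5 m[φ1→X8] = [1774176, 3309168, 3282000]
r5 m[φ2→X1] = [9, 6, 6]
r5 m[φ3→X1] = [8, 7, 6]
r5 m[φ4→X1] = [5, 7, 4]
r5 m[φ5→X10] = [8, 8, 9]
r5 m[φ6→X10] = [9, 5, 8]
r5 m[X10→φ0] = [1152, 560, 1008]
r5 m[X10→φ1] = [228960, 174720, 161136]
r5 m[X10→φ5] = [457920, 305760, 250656]
r5 m[X10→φ6] = [407040, 489216, 281988]
r5 m[X1→φ0] = [360, 294, 144]
r5 m[X1→φ2] = [522880, 381808, 228096]
r5 m[X1→φ3] = [588240, 327264, 228096]
r5 m[X1→φ4] = [941184, 327264, 342144]
r5 m[X8→φ1] = [1, 1, 1]
r6 m[φ0→X10] = [3180, 4368, 2238]
r6 m[φ0→X1] = [13072, 7792, 9504]
r6 m[φ1→X10] = [16, 14, 14]
r6 m[φ1→X8] = [1774176, 3309168, 3282000]
r6 m[φ2→X1] = [9, 6, 6]
r6 m[φ3→X1] = [8, 7, 6]
r6 m[φ4→X1] = [5, 7, 4]
r6 m[φ5→X10] = [8, 8, 9]
r6 m[φ6→X10] = [9, 5, 8]
r6 m[X10→φ0] = [1152, 560, 1008]
r6 m[X10→φ1] = [228960, 174720, 161136]
r6 m[X10→φ5] = [457920, 305760, 250656]
r6 m[X10→φ6] = [407040, 489216, 281988]
r6 m[X1→φ0] = [360, 294, 144]
r6 m[X1→φ2] = [522880, 381808, 228096]
r6 m[X1→φ3] = [588240, 327264, 228096]
r6 m[X1→φ4] = [941184, 327264, 342144]
r6 m[X8→φ1] = [1, 1, 1]
fixed point reached at round 6
b[X10] = ⊗ incoming = [3663360, 2446080, 2255904]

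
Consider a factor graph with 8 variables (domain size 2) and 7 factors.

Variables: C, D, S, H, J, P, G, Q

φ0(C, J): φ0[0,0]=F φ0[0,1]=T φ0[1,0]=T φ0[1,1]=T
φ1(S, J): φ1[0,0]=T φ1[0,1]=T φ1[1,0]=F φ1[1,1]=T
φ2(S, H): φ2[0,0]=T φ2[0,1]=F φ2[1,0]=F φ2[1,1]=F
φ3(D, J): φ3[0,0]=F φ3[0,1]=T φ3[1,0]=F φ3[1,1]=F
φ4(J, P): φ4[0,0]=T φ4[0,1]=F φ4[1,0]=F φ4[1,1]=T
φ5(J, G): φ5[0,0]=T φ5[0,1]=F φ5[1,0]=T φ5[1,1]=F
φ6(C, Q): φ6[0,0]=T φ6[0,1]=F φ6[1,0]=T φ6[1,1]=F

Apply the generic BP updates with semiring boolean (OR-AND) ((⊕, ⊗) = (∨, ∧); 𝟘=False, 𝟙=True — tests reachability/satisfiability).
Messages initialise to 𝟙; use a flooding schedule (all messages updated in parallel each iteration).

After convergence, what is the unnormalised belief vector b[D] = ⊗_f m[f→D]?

b[D] = [T, F]

init: all messages = 𝟙 over 2 values
r1 m[φ0→C] = [T, T]
r1 m[φ0→J] = [T, T]
r1 m[φ1→S] = [T, T]
r1 m[φ1→J] = [T, T]
r1 m[φ2→S] = [T, F]
r1 m[φ2→H] = [T, F]
r1 m[φ3→D] = [T, F]
r1 m[φ3→J] = [F, T]
r1 m[φ4→J] = [T, T]
r1 m[φ4→P] = [T, T]
r1 m[φ5→J] = [T, T]
r1 m[φ5→G] = [T, F]
r1 m[φ6→C] = [T, T]
r1 m[φ6→Q] = [T, F]
r1 m[C→φ0] = [T, T]
r1 m[C→φ6] = [T, T]
r1 m[D→φ3] = [T, T]
r1 m[S→φ1] = [T, T]
r1 m[S→φ2] = [T, T]
r1 m[H→φ2] = [T, T]
r1 m[J→φ0] = [T, T]
r1 m[J→φ1] = [T, T]
r1 m[J→φ3] = [T, T]
r1 m[J→φ4] = [T, T]
r1 m[J→φ5] = [T, T]
r1 m[P→φ4] = [T, T]
r1 m[G→φ5] = [T, T]
r1 m[Q→φ6] = [T, T]
r2 m[φ0→C] = [T, T]
r2 m[φ0→J] = [T, T]
r2 m[φ1→S] = [T, T]
r2 m[φ1→J] = [T, T]
r2 m[φ2→S] = [T, F]
r2 m[φ2→H] = [T, F]
r2 m[φ3→D] = [T, F]
r2 m[φ3→J] = [F, T]
r2 m[φ4→J] = [T, T]
r2 m[φ4→P] = [T, T]
r2 m[φ5→J] = [T, T]
r2 m[φ5→G] = [T, F]
r2 m[φ6→C] = [T, T]
r2 m[φ6→Q] = [T, F]
r2 m[C→φ0] = [T, T]
r2 m[C→φ6] = [T, T]
r2 m[D→φ3] = [T, T]
r2 m[S→φ1] = [T, F]
r2 m[S→φ2] = [T, T]
r2 m[H→φ2] = [T, T]
r2 m[J→φ0] = [F, T]
r2 m[J→φ1] = [F, T]
r2 m[J→φ3] = [T, T]
r2 m[J→φ4] = [F, T]
r2 m[J→φ5] = [F, T]
r2 m[P→φ4] = [T, T]
r2 m[G→φ5] = [T, T]
r2 m[Q→φ6] = [T, T]
r3 m[φ0→C] = [T, T]
r3 m[φ0→J] = [T, T]
r3 m[φ1→S] = [T, T]
r3 m[φ1→J] = [T, T]
r3 m[φ2→S] = [T, F]
r3 m[φ2→H] = [T, F]
r3 m[φ3→D] = [T, F]
r3 m[φ3→J] = [F, T]
r3 m[φ4→J] = [T, T]
r3 m[φ4→P] = [F, T]
r3 m[φ5→J] = [T, T]
r3 m[φ5→G] = [T, F]
r3 m[φ6→C] = [T, T]
r3 m[φ6→Q] = [T, F]
r3 m[C→φ0] = [T, T]
r3 m[C→φ6] = [T, T]
r3 m[D→φ3] = [T, T]
r3 m[S→φ1] = [T, F]
r3 m[S→φ2] = [T, T]
r3 m[H→φ2] = [T, T]
r3 m[J→φ0] = [F, T]
r3 m[J→φ1] = [F, T]
r3 m[J→φ3] = [T, T]
r3 m[J→φ4] = [F, T]
r3 m[J→φ5] = [F, T]
r3 m[P→φ4] = [T, T]
r3 m[G→φ5] = [T, T]
r3 m[Q→φ6] = [T, T]
r4 m[φ0→C] = [T, T]
r4 m[φ0→J] = [T, T]
r4 m[φ1→S] = [T, T]
r4 m[φ1→J] = [T, T]
r4 m[φ2→S] = [T, F]
r4 m[φ2→H] = [T, F]
r4 m[φ3→D] = [T, F]
r4 m[φ3→J] = [F, T]
r4 m[φ4→J] = [T, T]
r4 m[φ4→P] = [F, T]
r4 m[φ5→J] = [T, T]
r4 m[φ5→G] = [T, F]
r4 m[φ6→C] = [T, T]
r4 m[φ6→Q] = [T, F]
r4 m[C→φ0] = [T, T]
r4 m[C→φ6] = [T, T]
r4 m[D→φ3] = [T, T]
r4 m[S→φ1] = [T, F]
r4 m[S→φ2] = [T, T]
r4 m[H→φ2] = [T, T]
r4 m[J→φ0] = [F, T]
r4 m[J→φ1] = [F, T]
r4 m[J→φ3] = [T, T]
r4 m[J→φ4] = [F, T]
r4 m[J→φ5] = [F, T]
r4 m[P→φ4] = [T, T]
r4 m[G→φ5] = [T, T]
r4 m[Q→φ6] = [T, T]
fixed point reached at round 4
b[D] = ⊗ incoming = [T, F]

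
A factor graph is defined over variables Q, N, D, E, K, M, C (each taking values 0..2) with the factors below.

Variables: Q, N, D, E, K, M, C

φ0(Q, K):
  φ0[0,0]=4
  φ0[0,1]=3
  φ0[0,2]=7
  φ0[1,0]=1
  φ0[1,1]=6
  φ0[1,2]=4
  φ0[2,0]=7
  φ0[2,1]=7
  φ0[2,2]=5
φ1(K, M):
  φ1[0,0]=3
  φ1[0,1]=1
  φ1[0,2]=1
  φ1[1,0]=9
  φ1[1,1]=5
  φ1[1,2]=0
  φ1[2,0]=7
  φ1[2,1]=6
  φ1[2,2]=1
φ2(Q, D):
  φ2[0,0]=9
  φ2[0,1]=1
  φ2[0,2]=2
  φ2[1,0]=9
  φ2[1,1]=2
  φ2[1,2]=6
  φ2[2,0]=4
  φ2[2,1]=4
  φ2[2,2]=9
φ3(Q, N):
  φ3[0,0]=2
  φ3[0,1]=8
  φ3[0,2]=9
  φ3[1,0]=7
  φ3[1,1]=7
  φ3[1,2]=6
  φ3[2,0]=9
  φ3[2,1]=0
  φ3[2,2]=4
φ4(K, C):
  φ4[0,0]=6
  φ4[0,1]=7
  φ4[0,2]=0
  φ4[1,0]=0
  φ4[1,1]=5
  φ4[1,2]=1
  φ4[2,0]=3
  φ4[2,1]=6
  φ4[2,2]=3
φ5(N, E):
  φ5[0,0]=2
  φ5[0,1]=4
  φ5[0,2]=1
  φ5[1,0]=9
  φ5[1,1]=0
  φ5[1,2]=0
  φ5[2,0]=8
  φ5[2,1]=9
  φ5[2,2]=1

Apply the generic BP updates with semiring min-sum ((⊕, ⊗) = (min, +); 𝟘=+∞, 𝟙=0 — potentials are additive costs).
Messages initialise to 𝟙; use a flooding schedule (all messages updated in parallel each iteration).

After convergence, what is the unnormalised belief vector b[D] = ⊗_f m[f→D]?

b[D] = [11, 7, 8]

init: all messages = 𝟙 over 3 values
r1 m[φ0→Q] = [3, 1, 5]
r1 m[φ0→K] = [1, 3, 4]
r1 m[φ1→K] = [1, 0, 1]
r1 m[φ1→M] = [3, 1, 0]
r1 m[φ2→Q] = [1, 2, 4]
r1 m[φ2→D] = [4, 1, 2]
r1 m[φ3→Q] = [2, 6, 0]
r1 m[φ3→N] = [2, 0, 4]
r1 m[φ4→K] = [0, 0, 3]
r1 m[φ4→C] = [0, 5, 0]
r1 m[φ5→N] = [1, 0, 1]
r1 m[φ5→E] = [2, 0, 0]
r1 m[Q→φ0] = [0, 0, 0]
r1 m[Q→φ2] = [0, 0, 0]
r1 m[Q→φ3] = [0, 0, 0]
r1 m[N→φ3] = [0, 0, 0]
r1 m[N→φ5] = [0, 0, 0]
r1 m[D→φ2] = [0, 0, 0]
r1 m[E→φ5] = [0, 0, 0]
r1 m[K→φ0] = [0, 0, 0]
r1 m[K→φ1] = [0, 0, 0]
r1 m[K→φ4] = [0, 0, 0]
r1 m[M→φ1] = [0, 0, 0]
r1 m[C→φ4] = [0, 0, 0]
r2 m[φ0→Q] = [3, 1, 5]
r2 m[φ0→K] = [1, 3, 4]
r2 m[φ1→K] = [1, 0, 1]
r2 m[φ1→M] = [3, 1, 0]
r2 m[φ2→Q] = [1, 2, 4]
r2 m[φ2→D] = [4, 1, 2]
r2 m[φ3→Q] = [2, 6, 0]
r2 m[φ3→N] = [2, 0, 4]
r2 m[φ4→K] = [0, 0, 3]
r2 m[φ4→C] = [0, 5, 0]
r2 m[φ5→N] = [1, 0, 1]
r2 m[φ5→E] = [2, 0, 0]
r2 m[Q→φ0] = [3, 8, 4]
r2 m[Q→φ2] = [5, 7, 5]
r2 m[Q→φ3] = [4, 3, 9]
r2 m[N→φ3] = [1, 0, 1]
r2 m[N→φ5] = [2, 0, 4]
r2 m[D→φ2] = [0, 0, 0]
r2 m[E→φ5] = [0, 0, 0]
r2 m[K→φ0] = [1, 0, 4]
r2 m[K→φ1] = [1, 3, 7]
r2 m[K→φ4] = [2, 3, 5]
r2 m[M→φ1] = [0, 0, 0]
r2 m[C→φ4] = [0, 0, 0]
r3 m[φ0→Q] = [3, 2, 7]
r3 m[φ0→K] = [7, 6, 9]
r3 m[φ1→K] = [1, 0, 1]
r3 m[φ1→M] = [4, 2, 2]
r3 m[φ2→Q] = [1, 2, 4]
r3 m[φ2→D] = [9, 6, 7]
r3 m[φ3→Q] = [3, 7, 0]
r3 m[φ3→N] = [6, 9, 9]
r3 m[φ4→K] = [0, 0, 3]
r3 m[φ4→C] = [3, 8, 2]
r3 m[φ5→N] = [1, 0, 1]
r3 m[φ5→E] = [4, 0, 0]
r3 m[Q→φ0] = [3, 8, 4]
r3 m[Q→φ2] = [5, 7, 5]
r3 m[Q→φ3] = [4, 3, 9]
r3 m[N→φ3] = [1, 0, 1]
r3 m[N→φ5] = [2, 0, 4]
r3 m[D→φ2] = [0, 0, 0]
r3 m[E→φ5] = [0, 0, 0]
r3 m[K→φ0] = [1, 0, 4]
r3 m[K→φ1] = [1, 3, 7]
r3 m[K→φ4] = [2, 3, 5]
r3 m[M→φ1] = [0, 0, 0]
r3 m[C→φ4] = [0, 0, 0]
r4 m[φ0→Q] = [3, 2, 7]
r4 m[φ0→K] = [7, 6, 9]
r4 m[φ1→K] = [1, 0, 1]
r4 m[φ1→M] = [4, 2, 2]
r4 m[φ2→Q] = [1, 2, 4]
r4 m[φ2→D] = [9, 6, 7]
r4 m[φ3→Q] = [3, 7, 0]
r4 m[φ3→N] = [6, 9, 9]
r4 m[φ4→K] = [0, 0, 3]
r4 m[φ4→C] = [3, 8, 2]
r4 m[φ5→N] = [1, 0, 1]
r4 m[φ5→E] = [4, 0, 0]
r4 m[Q→φ0] = [4, 9, 4]
r4 m[Q→φ2] = [6, 9, 7]
r4 m[Q→φ3] = [4, 4, 11]
r4 m[N→φ3] = [1, 0, 1]
r4 m[N→φ5] = [6, 9, 9]
r4 m[D→φ2] = [0, 0, 0]
r4 m[E→φ5] = [0, 0, 0]
r4 m[K→φ0] = [1, 0, 4]
r4 m[K→φ1] = [7, 6, 12]
r4 m[K→φ4] = [8, 6, 10]
r4 m[M→φ1] = [0, 0, 0]
r4 m[C→φ4] = [0, 0, 0]
r5 m[φ0→Q] = [3, 2, 7]
r5 m[φ0→K] = [8, 7, 9]
r5 m[φ1→K] = [1, 0, 1]
r5 m[φ1→M] = [10, 8, 6]
r5 m[φ2→Q] = [1, 2, 4]
r5 m[φ2→D] = [11, 7, 8]
r5 m[φ3→Q] = [3, 7, 0]
r5 m[φ3→N] = [6, 11, 10]
r5 m[φ4→K] = [0, 0, 3]
r5 m[φ4→C] = [6, 11, 7]
r5 m[φ5→N] = [1, 0, 1]
r5 m[φ5→E] = [8, 9, 7]
r5 m[Q→φ0] = [4, 9, 4]
r5 m[Q→φ2] = [6, 9, 7]
r5 m[Q→φ3] = [4, 4, 11]
r5 m[N→φ3] = [1, 0, 1]
r5 m[N→φ5] = [6, 9, 9]
r5 m[D→φ2] = [0, 0, 0]
r5 m[E→φ5] = [0, 0, 0]
r5 m[K→φ0] = [1, 0, 4]
r5 m[K→φ1] = [7, 6, 12]
r5 m[K→φ4] = [8, 6, 10]
r5 m[M→φ1] = [0, 0, 0]
r5 m[C→φ4] = [0, 0, 0]
r6 m[φ0→Q] = [3, 2, 7]
r6 m[φ0→K] = [8, 7, 9]
r6 m[φ1→K] = [1, 0, 1]
r6 m[φ1→M] = [10, 8, 6]
r6 m[φ2→Q] = [1, 2, 4]
r6 m[φ2→D] = [11, 7, 8]
r6 m[φ3→Q] = [3, 7, 0]
r6 m[φ3→N] = [6, 11, 10]
r6 m[φ4→K] = [0, 0, 3]
r6 m[φ4→C] = [6, 11, 7]
r6 m[φ5→N] = [1, 0, 1]
r6 m[φ5→E] = [8, 9, 7]
r6 m[Q→φ0] = [4, 9, 4]
r6 m[Q→φ2] = [6, 9, 7]
r6 m[Q→φ3] = [4, 4, 11]
r6 m[N→φ3] = [1, 0, 1]
r6 m[N→φ5] = [6, 11, 10]
r6 m[D→φ2] = [0, 0, 0]
r6 m[E→φ5] = [0, 0, 0]
r6 m[K→φ0] = [1, 0, 4]
r6 m[K→φ1] = [8, 7, 12]
r6 m[K→φ4] = [9, 7, 10]
r6 m[M→φ1] = [0, 0, 0]
r6 m[C→φ4] = [0, 0, 0]
r7 m[φ0→Q] = [3, 2, 7]
r7 m[φ0→K] = [8, 7, 9]
r7 m[φ1→K] = [1, 0, 1]
r7 m[φ1→M] = [11, 9, 7]
r7 m[φ2→Q] = [1, 2, 4]
r7 m[φ2→D] = [11, 7, 8]
r7 m[φ3→Q] = [3, 7, 0]
r7 m[φ3→N] = [6, 11, 10]
r7 m[φ4→K] = [0, 0, 3]
r7 m[φ4→C] = [7, 12, 8]
r7 m[φ5→N] = [1, 0, 1]
r7 m[φ5→E] = [8, 10, 7]
r7 m[Q→φ0] = [4, 9, 4]
r7 m[Q→φ2] = [6, 9, 7]
r7 m[Q→φ3] = [4, 4, 11]
r7 m[N→φ3] = [1, 0, 1]
r7 m[N→φ5] = [6, 11, 10]
r7 m[D→φ2] = [0, 0, 0]
r7 m[E→φ5] = [0, 0, 0]
r7 m[K→φ0] = [1, 0, 4]
r7 m[K→φ1] = [8, 7, 12]
r7 m[K→φ4] = [9, 7, 10]
r7 m[M→φ1] = [0, 0, 0]
r7 m[C→φ4] = [0, 0, 0]
r8 m[φ0→Q] = [3, 2, 7]
r8 m[φ0→K] = [8, 7, 9]
r8 m[φ1→K] = [1, 0, 1]
r8 m[φ1→M] = [11, 9, 7]
r8 m[φ2→Q] = [1, 2, 4]
r8 m[φ2→D] = [11, 7, 8]
r8 m[φ3→Q] = [3, 7, 0]
r8 m[φ3→N] = [6, 11, 10]
r8 m[φ4→K] = [0, 0, 3]
r8 m[φ4→C] = [7, 12, 8]
r8 m[φ5→N] = [1, 0, 1]
r8 m[φ5→E] = [8, 10, 7]
r8 m[Q→φ0] = [4, 9, 4]
r8 m[Q→φ2] = [6, 9, 7]
r8 m[Q→φ3] = [4, 4, 11]
r8 m[N→φ3] = [1, 0, 1]
r8 m[N→φ5] = [6, 11, 10]
r8 m[D→φ2] = [0, 0, 0]
r8 m[E→φ5] = [0, 0, 0]
r8 m[K→φ0] = [1, 0, 4]
r8 m[K→φ1] = [8, 7, 12]
r8 m[K→φ4] = [9, 7, 10]
r8 m[M→φ1] = [0, 0, 0]
r8 m[C→φ4] = [0, 0, 0]
fixed point reached at round 8
b[D] = ⊗ incoming = [11, 7, 8]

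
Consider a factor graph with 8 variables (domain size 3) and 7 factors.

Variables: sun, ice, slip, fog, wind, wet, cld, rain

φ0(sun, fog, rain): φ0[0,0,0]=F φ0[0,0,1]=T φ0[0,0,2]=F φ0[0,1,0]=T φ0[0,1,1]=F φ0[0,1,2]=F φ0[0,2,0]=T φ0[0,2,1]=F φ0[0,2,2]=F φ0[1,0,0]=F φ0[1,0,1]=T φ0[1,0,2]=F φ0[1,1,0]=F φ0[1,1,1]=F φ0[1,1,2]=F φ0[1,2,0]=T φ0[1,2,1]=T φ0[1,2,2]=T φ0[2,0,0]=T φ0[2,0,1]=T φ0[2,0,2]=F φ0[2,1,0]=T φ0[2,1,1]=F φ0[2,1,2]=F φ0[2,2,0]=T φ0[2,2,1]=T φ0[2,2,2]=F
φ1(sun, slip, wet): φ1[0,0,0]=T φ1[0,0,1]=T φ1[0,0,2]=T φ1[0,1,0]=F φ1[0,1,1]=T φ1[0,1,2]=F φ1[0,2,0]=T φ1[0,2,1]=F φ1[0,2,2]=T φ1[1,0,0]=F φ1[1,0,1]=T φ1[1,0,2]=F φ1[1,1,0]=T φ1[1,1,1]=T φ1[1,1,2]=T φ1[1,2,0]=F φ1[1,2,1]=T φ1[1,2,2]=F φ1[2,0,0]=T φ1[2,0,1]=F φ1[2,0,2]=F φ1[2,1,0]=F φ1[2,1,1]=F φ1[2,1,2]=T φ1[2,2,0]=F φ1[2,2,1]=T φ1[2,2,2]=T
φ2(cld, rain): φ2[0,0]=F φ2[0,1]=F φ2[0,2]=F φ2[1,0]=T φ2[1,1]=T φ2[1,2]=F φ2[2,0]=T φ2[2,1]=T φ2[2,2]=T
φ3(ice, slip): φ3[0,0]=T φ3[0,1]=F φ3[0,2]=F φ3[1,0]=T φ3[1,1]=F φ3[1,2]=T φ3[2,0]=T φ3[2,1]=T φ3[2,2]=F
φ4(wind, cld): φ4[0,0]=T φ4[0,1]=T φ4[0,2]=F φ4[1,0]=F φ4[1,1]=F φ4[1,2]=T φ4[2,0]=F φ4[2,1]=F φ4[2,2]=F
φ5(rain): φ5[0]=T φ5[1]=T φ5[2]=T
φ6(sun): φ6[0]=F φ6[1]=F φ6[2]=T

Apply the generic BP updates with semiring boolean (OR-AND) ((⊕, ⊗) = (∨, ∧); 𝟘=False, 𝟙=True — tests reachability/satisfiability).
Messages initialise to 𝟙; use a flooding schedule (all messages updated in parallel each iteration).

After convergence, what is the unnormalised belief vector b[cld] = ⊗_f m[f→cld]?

b[cld] = [F, T, T]

init: all messages = 𝟙 over 3 values
r1 m[φ0→sun] = [T, T, T]
r1 m[φ0→fog] = [T, T, T]
r1 m[φ0→rain] = [T, T, T]
r1 m[φ1→sun] = [T, T, T]
r1 m[φ1→slip] = [T, T, T]
r1 m[φ1→wet] = [T, T, T]
r1 m[φ2→cld] = [F, T, T]
r1 m[φ2→rain] = [T, T, T]
r1 m[φ3→ice] = [T, T, T]
r1 m[φ3→slip] = [T, T, T]
r1 m[φ4→wind] = [T, T, F]
r1 m[φ4→cld] = [T, T, T]
r1 m[φ5→rain] = [T, T, T]
r1 m[φ6→sun] = [F, F, T]
r1 m[sun→φ0] = [T, T, T]
r1 m[sun→φ1] = [T, T, T]
r1 m[sun→φ6] = [T, T, T]
r1 m[ice→φ3] = [T, T, T]
r1 m[slip→φ1] = [T, T, T]
r1 m[slip→φ3] = [T, T, T]
r1 m[fog→φ0] = [T, T, T]
r1 m[wind→φ4] = [T, T, T]
r1 m[wet→φ1] = [T, T, T]
r1 m[cld→φ2] = [T, T, T]
r1 m[cld→φ4] = [T, T, T]
r1 m[rain→φ0] = [T, T, T]
r1 m[rain→φ2] = [T, T, T]
r1 m[rain→φ5] = [T, T, T]
r2 m[φ0→sun] = [T, T, T]
r2 m[φ0→fog] = [T, T, T]
r2 m[φ0→rain] = [T, T, T]
r2 m[φ1→sun] = [T, T, T]
r2 m[φ1→slip] = [T, T, T]
r2 m[φ1→wet] = [T, T, T]
r2 m[φ2→cld] = [F, T, T]
r2 m[φ2→rain] = [T, T, T]
r2 m[φ3→ice] = [T, T, T]
r2 m[φ3→slip] = [T, T, T]
r2 m[φ4→wind] = [T, T, F]
r2 m[φ4→cld] = [T, T, T]
r2 m[φ5→rain] = [T, T, T]
r2 m[φ6→sun] = [F, F, T]
r2 m[sun→φ0] = [F, F, T]
r2 m[sun→φ1] = [F, F, T]
r2 m[sun→φ6] = [T, T, T]
r2 m[ice→φ3] = [T, T, T]
r2 m[slip→φ1] = [T, T, T]
r2 m[slip→φ3] = [T, T, T]
r2 m[fog→φ0] = [T, T, T]
r2 m[wind→φ4] = [T, T, T]
r2 m[wet→φ1] = [T, T, T]
r2 m[cld→φ2] = [T, T, T]
r2 m[cld→φ4] = [F, T, T]
r2 m[rain→φ0] = [T, T, T]
r2 m[rain→φ2] = [T, T, T]
r2 m[rain→φ5] = [T, T, T]
r3 m[φ0→sun] = [T, T, T]
r3 m[φ0→fog] = [T, T, T]
r3 m[φ0→rain] = [T, T, F]
r3 m[φ1→sun] = [T, T, T]
r3 m[φ1→slip] = [T, T, T]
r3 m[φ1→wet] = [T, T, T]
r3 m[φ2→cld] = [F, T, T]
r3 m[φ2→rain] = [T, T, T]
r3 m[φ3→ice] = [T, T, T]
r3 m[φ3→slip] = [T, T, T]
r3 m[φ4→wind] = [T, T, F]
r3 m[φ4→cld] = [T, T, T]
r3 m[φ5→rain] = [T, T, T]
r3 m[φ6→sun] = [F, F, T]
r3 m[sun→φ0] = [F, F, T]
r3 m[sun→φ1] = [F, F, T]
r3 m[sun→φ6] = [T, T, T]
r3 m[ice→φ3] = [T, T, T]
r3 m[slip→φ1] = [T, T, T]
r3 m[slip→φ3] = [T, T, T]
r3 m[fog→φ0] = [T, T, T]
r3 m[wind→φ4] = [T, T, T]
r3 m[wet→φ1] = [T, T, T]
r3 m[cld→φ2] = [T, T, T]
r3 m[cld→φ4] = [F, T, T]
r3 m[rain→φ0] = [T, T, T]
r3 m[rain→φ2] = [T, T, T]
r3 m[rain→φ5] = [T, T, T]
r4 m[φ0→sun] = [T, T, T]
r4 m[φ0→fog] = [T, T, T]
r4 m[φ0→rain] = [T, T, F]
r4 m[φ1→sun] = [T, T, T]
r4 m[φ1→slip] = [T, T, T]
r4 m[φ1→wet] = [T, T, T]
r4 m[φ2→cld] = [F, T, T]
r4 m[φ2→rain] = [T, T, T]
r4 m[φ3→ice] = [T, T, T]
r4 m[φ3→slip] = [T, T, T]
r4 m[φ4→wind] = [T, T, F]
r4 m[φ4→cld] = [T, T, T]
r4 m[φ5→rain] = [T, T, T]
r4 m[φ6→sun] = [F, F, T]
r4 m[sun→φ0] = [F, F, T]
r4 m[sun→φ1] = [F, F, T]
r4 m[sun→φ6] = [T, T, T]
r4 m[ice→φ3] = [T, T, T]
r4 m[slip→φ1] = [T, T, T]
r4 m[slip→φ3] = [T, T, T]
r4 m[fog→φ0] = [T, T, T]
r4 m[wind→φ4] = [T, T, T]
r4 m[wet→φ1] = [T, T, T]
r4 m[cld→φ2] = [T, T, T]
r4 m[cld→φ4] = [F, T, T]
r4 m[rain→φ0] = [T, T, T]
r4 m[rain→φ2] = [T, T, F]
r4 m[rain→φ5] = [T, T, F]
r5 m[φ0→sun] = [T, T, T]
r5 m[φ0→fog] = [T, T, T]
r5 m[φ0→rain] = [T, T, F]
r5 m[φ1→sun] = [T, T, T]
r5 m[φ1→slip] = [T, T, T]
r5 m[φ1→wet] = [T, T, T]
r5 m[φ2→cld] = [F, T, T]
r5 m[φ2→rain] = [T, T, T]
r5 m[φ3→ice] = [T, T, T]
r5 m[φ3→slip] = [T, T, T]
r5 m[φ4→wind] = [T, T, F]
r5 m[φ4→cld] = [T, T, T]
r5 m[φ5→rain] = [T, T, T]
r5 m[φ6→sun] = [F, F, T]
r5 m[sun→φ0] = [F, F, T]
r5 m[sun→φ1] = [F, F, T]
r5 m[sun→φ6] = [T, T, T]
r5 m[ice→φ3] = [T, T, T]
r5 m[slip→φ1] = [T, T, T]
r5 m[slip→φ3] = [T, T, T]
r5 m[fog→φ0] = [T, T, T]
r5 m[wind→φ4] = [T, T, T]
r5 m[wet→φ1] = [T, T, T]
r5 m[cld→φ2] = [T, T, T]
r5 m[cld→φ4] = [F, T, T]
r5 m[rain→φ0] = [T, T, T]
r5 m[rain→φ2] = [T, T, F]
r5 m[rain→φ5] = [T, T, F]
fixed point reached at round 5
b[cld] = ⊗ incoming = [F, T, T]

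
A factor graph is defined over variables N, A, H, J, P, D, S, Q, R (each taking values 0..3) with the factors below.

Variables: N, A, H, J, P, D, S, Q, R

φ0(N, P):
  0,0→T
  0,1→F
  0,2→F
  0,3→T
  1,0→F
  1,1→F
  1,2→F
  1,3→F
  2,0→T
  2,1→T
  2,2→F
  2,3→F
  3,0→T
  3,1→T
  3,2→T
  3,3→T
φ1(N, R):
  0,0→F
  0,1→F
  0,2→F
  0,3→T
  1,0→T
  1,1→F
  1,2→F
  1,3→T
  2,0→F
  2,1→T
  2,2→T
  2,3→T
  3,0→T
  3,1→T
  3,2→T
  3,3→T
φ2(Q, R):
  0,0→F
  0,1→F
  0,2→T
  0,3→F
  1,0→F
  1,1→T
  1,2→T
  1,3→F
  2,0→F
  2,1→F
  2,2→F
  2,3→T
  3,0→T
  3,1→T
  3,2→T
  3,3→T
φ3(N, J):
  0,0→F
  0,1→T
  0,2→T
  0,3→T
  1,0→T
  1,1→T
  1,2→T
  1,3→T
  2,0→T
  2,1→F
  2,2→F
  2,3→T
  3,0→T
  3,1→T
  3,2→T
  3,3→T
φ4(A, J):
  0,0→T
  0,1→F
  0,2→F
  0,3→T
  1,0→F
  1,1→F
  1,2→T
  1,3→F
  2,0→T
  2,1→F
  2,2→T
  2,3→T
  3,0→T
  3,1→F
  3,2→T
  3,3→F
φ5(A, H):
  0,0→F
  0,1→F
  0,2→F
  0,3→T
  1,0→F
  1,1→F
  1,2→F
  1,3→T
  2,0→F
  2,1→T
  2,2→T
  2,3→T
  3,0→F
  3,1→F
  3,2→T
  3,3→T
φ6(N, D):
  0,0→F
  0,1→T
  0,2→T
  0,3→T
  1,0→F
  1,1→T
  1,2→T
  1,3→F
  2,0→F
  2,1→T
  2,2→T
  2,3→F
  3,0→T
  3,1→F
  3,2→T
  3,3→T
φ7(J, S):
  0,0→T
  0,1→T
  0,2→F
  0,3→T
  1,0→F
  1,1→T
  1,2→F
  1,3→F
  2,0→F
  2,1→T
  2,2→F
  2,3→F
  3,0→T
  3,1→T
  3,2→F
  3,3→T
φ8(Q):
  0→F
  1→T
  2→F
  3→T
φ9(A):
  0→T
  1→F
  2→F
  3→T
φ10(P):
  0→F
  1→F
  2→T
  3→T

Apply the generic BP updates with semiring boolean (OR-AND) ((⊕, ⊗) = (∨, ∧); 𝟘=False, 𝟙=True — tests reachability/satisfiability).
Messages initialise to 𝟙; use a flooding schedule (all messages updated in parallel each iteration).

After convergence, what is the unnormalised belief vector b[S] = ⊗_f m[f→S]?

init: all messages = 𝟙 over 4 values
r1 m[φ0→N] = [T, F, T, T]
r1 m[φ0→P] = [T, T, T, T]
r1 m[φ1→N] = [T, T, T, T]
r1 m[φ1→R] = [T, T, T, T]
r1 m[φ2→Q] = [T, T, T, T]
r1 m[φ2→R] = [T, T, T, T]
r1 m[φ3→N] = [T, T, T, T]
r1 m[φ3→J] = [T, T, T, T]
r1 m[φ4→A] = [T, T, T, T]
r1 m[φ4→J] = [T, F, T, T]
r1 m[φ5→A] = [T, T, T, T]
r1 m[φ5→H] = [F, T, T, T]
r1 m[φ6→N] = [T, T, T, T]
r1 m[φ6→D] = [T, T, T, T]
r1 m[φ7→J] = [T, T, T, T]
r1 m[φ7→S] = [T, T, F, T]
r1 m[φ8→Q] = [F, T, F, T]
r1 m[φ9→A] = [T, F, F, T]
r1 m[φ10→P] = [F, F, T, T]
r1 m[N→φ0] = [T, T, T, T]
r1 m[N→φ1] = [T, T, T, T]
r1 m[N→φ3] = [T, T, T, T]
r1 m[N→φ6] = [T, T, T, T]
r1 m[A→φ4] = [T, T, T, T]
r1 m[A→φ5] = [T, T, T, T]
r1 m[A→φ9] = [T, T, T, T]
r1 m[H→φ5] = [T, T, T, T]
r1 m[J→φ3] = [T, T, T, T]
r1 m[J→φ4] = [T, T, T, T]
r1 m[J→φ7] = [T, T, T, T]
r1 m[P→φ0] = [T, T, T, T]
r1 m[P→φ10] = [T, T, T, T]
r1 m[D→φ6] = [T, T, T, T]
r1 m[S→φ7] = [T, T, T, T]
r1 m[Q→φ2] = [T, T, T, T]
r1 m[Q→φ8] = [T, T, T, T]
r1 m[R→φ1] = [T, T, T, T]
r1 m[R→φ2] = [T, T, T, T]
r2 m[φ0→N] = [T, F, T, T]
r2 m[φ0→P] = [T, T, T, T]
r2 m[φ1→N] = [T, T, T, T]
r2 m[φ1→R] = [T, T, T, T]
r2 m[φ2→Q] = [T, T, T, T]
r2 m[φ2→R] = [T, T, T, T]
r2 m[φ3→N] = [T, T, T, T]
r2 m[φ3→J] = [T, T, T, T]
r2 m[φ4→A] = [T, T, T, T]
r2 m[φ4→J] = [T, F, T, T]
r2 m[φ5→A] = [T, T, T, T]
r2 m[φ5→H] = [F, T, T, T]
r2 m[φ6→N] = [T, T, T, T]
r2 m[φ6→D] = [T, T, T, T]
r2 m[φ7→J] = [T, T, T, T]
r2 m[φ7→S] = [T, T, F, T]
r2 m[φ8→Q] = [F, T, F, T]
r2 m[φ9→A] = [T, F, F, T]
r2 m[φ10→P] = [F, F, T, T]
r2 m[N→φ0] = [T, T, T, T]
r2 m[N→φ1] = [T, F, T, T]
r2 m[N→φ3] = [T, F, T, T]
r2 m[N→φ6] = [T, F, T, T]
r2 m[A→φ4] = [T, F, F, T]
r2 m[A→φ5] = [T, F, F, T]
r2 m[A→φ9] = [T, T, T, T]
r2 m[H→φ5] = [T, T, T, T]
r2 m[J→φ3] = [T, F, T, T]
r2 m[J→φ4] = [T, T, T, T]
r2 m[J→φ7] = [T, F, T, T]
r2 m[P→φ0] = [F, F, T, T]
r2 m[P→φ10] = [T, T, T, T]
r2 m[D→φ6] = [T, T, T, T]
r2 m[S→φ7] = [T, T, T, T]
r2 m[Q→φ2] = [F, T, F, T]
r2 m[Q→φ8] = [T, T, T, T]
r2 m[R→φ1] = [T, T, T, T]
r2 m[R→φ2] = [T, T, T, T]
r3 m[φ0→N] = [T, F, F, T]
r3 m[φ0→P] = [T, T, T, T]
r3 m[φ1→N] = [T, T, T, T]
r3 m[φ1→R] = [T, T, T, T]
r3 m[φ2→Q] = [T, T, T, T]
r3 m[φ2→R] = [T, T, T, T]
r3 m[φ3→N] = [T, T, T, T]
r3 m[φ3→J] = [T, T, T, T]
r3 m[φ4→A] = [T, T, T, T]
r3 m[φ4→J] = [T, F, T, T]
r3 m[φ5→A] = [T, T, T, T]
r3 m[φ5→H] = [F, F, T, T]
r3 m[φ6→N] = [T, T, T, T]
r3 m[φ6→D] = [T, T, T, T]
r3 m[φ7→J] = [T, T, T, T]
r3 m[φ7→S] = [T, T, F, T]
r3 m[φ8→Q] = [F, T, F, T]
r3 m[φ9→A] = [T, F, F, T]
r3 m[φ10→P] = [F, F, T, T]
r3 m[N→φ0] = [T, T, T, T]
r3 m[N→φ1] = [T, F, T, T]
r3 m[N→φ3] = [T, F, T, T]
r3 m[N→φ6] = [T, F, T, T]
r3 m[A→φ4] = [T, F, F, T]
r3 m[A→φ5] = [T, F, F, T]
r3 m[A→φ9] = [T, T, T, T]
r3 m[H→φ5] = [T, T, T, T]
r3 m[J→φ3] = [T, F, T, T]
r3 m[J→φ4] = [T, T, T, T]
r3 m[J→φ7] = [T, F, T, T]
r3 m[P→φ0] = [F, F, T, T]
r3 m[P→φ10] = [T, T, T, T]
r3 m[D→φ6] = [T, T, T, T]
r3 m[S→φ7] = [T, T, T, T]
r3 m[Q→φ2] = [F, T, F, T]
r3 m[Q→φ8] = [T, T, T, T]
r3 m[R→φ1] = [T, T, T, T]
r3 m[R→φ2] = [T, T, T, T]
r4 m[φ0→N] = [T, F, F, T]
r4 m[φ0→P] = [T, T, T, T]
r4 m[φ1→N] = [T, T, T, T]
r4 m[φ1→R] = [T, T, T, T]
r4 m[φ2→Q] = [T, T, T, T]
r4 m[φ2→R] = [T, T, T, T]
r4 m[φ3→N] = [T, T, T, T]
r4 m[φ3→J] = [T, T, T, T]
r4 m[φ4→A] = [T, T, T, T]
r4 m[φ4→J] = [T, F, T, T]
r4 m[φ5→A] = [T, T, T, T]
r4 m[φ5→H] = [F, F, T, T]
r4 m[φ6→N] = [T, T, T, T]
r4 m[φ6→D] = [T, T, T, T]
r4 m[φ7→J] = [T, T, T, T]
r4 m[φ7→S] = [T, T, F, T]
r4 m[φ8→Q] = [F, T, F, T]
r4 m[φ9→A] = [T, F, F, T]
r4 m[φ10→P] = [F, F, T, T]
r4 m[N→φ0] = [T, T, T, T]
r4 m[N→φ1] = [T, F, F, T]
r4 m[N→φ3] = [T, F, F, T]
r4 m[N→φ6] = [T, F, F, T]
r4 m[A→φ4] = [T, F, F, T]
r4 m[A→φ5] = [T, F, F, T]
r4 m[A→φ9] = [T, T, T, T]
r4 m[H→φ5] = [T, T, T, T]
r4 m[J→φ3] = [T, F, T, T]
r4 m[J→φ4] = [T, T, T, T]
r4 m[J→φ7] = [T, F, T, T]
r4 m[P→φ0] = [F, F, T, T]
r4 m[P→φ10] = [T, T, T, T]
r4 m[D→φ6] = [T, T, T, T]
r4 m[S→φ7] = [T, T, T, T]
r4 m[Q→φ2] = [F, T, F, T]
r4 m[Q→φ8] = [T, T, T, T]
r4 m[R→φ1] = [T, T, T, T]
r4 m[R→φ2] = [T, T, T, T]
r5 m[φ0→N] = [T, F, F, T]
r5 m[φ0→P] = [T, T, T, T]
r5 m[φ1→N] = [T, T, T, T]
r5 m[φ1→R] = [T, T, T, T]
r5 m[φ2→Q] = [T, T, T, T]
r5 m[φ2→R] = [T, T, T, T]
r5 m[φ3→N] = [T, T, T, T]
r5 m[φ3→J] = [T, T, T, T]
r5 m[φ4→A] = [T, T, T, T]
r5 m[φ4→J] = [T, F, T, T]
r5 m[φ5→A] = [T, T, T, T]
r5 m[φ5→H] = [F, F, T, T]
r5 m[φ6→N] = [T, T, T, T]
r5 m[φ6→D] = [T, T, T, T]
r5 m[φ7→J] = [T, T, T, T]
r5 m[φ7→S] = [T, T, F, T]
r5 m[φ8→Q] = [F, T, F, T]
r5 m[φ9→A] = [T, F, F, T]
r5 m[φ10→P] = [F, F, T, T]
r5 m[N→φ0] = [T, T, T, T]
r5 m[N→φ1] = [T, F, F, T]
r5 m[N→φ3] = [T, F, F, T]
r5 m[N→φ6] = [T, F, F, T]
r5 m[A→φ4] = [T, F, F, T]
r5 m[A→φ5] = [T, F, F, T]
r5 m[A→φ9] = [T, T, T, T]
r5 m[H→φ5] = [T, T, T, T]
r5 m[J→φ3] = [T, F, T, T]
r5 m[J→φ4] = [T, T, T, T]
r5 m[J→φ7] = [T, F, T, T]
r5 m[P→φ0] = [F, F, T, T]
r5 m[P→φ10] = [T, T, T, T]
r5 m[D→φ6] = [T, T, T, T]
r5 m[S→φ7] = [T, T, T, T]
r5 m[Q→φ2] = [F, T, F, T]
r5 m[Q→φ8] = [T, T, T, T]
r5 m[R→φ1] = [T, T, T, T]
r5 m[R→φ2] = [T, T, T, T]
fixed point reached at round 5
b[S] = ⊗ incoming = [T, T, F, T]

b[S] = [T, T, F, T]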